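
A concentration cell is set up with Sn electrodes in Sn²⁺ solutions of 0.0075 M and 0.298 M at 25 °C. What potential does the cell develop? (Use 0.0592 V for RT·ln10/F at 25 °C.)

0.047 V

Both half-cells are Sn²⁺/Sn, so E°_cell = 0. The concentrated side is the cathode; the cell reaction moves Sn²⁺ from high to low concentration with n = 2.
Q = [Sn²⁺]_dilute/[Sn²⁺]_conc = 0.0075/0.298 = 0.0252.
E = 0 − (0.0592/2) log Q = −(0.0592/2)(-1.599) = 0.0473 V.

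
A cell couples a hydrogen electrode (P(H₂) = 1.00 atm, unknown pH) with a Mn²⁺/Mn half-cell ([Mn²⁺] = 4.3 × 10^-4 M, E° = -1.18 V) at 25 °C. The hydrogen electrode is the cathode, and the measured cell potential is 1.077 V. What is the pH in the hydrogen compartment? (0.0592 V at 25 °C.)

E°_cell = 1.18 V and n = 2.
log Q = n(E° − E)/0.0592 = 2×(1.18 − 1.077)/0.0592 = 3.480.
With Q = [Mn²⁺]·P(H₂) / [H⁺]^2, solving for [H⁺] gives log[H⁺] = -3.423, so pH = 3.42.

pH = 3.42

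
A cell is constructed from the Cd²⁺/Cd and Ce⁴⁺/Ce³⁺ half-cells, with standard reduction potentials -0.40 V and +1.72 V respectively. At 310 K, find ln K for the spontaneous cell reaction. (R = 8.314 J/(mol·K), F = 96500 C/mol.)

E°_cell = +1.72 − (-0.40) = 2.12 V, with n = 2 electrons transferred.
At equilibrium E = 0, so the Nernst equation gives ln K = nFE°/RT = (2)(96500)(2.12)/((8.314)(310)) = 158.75.

ln K = 158.8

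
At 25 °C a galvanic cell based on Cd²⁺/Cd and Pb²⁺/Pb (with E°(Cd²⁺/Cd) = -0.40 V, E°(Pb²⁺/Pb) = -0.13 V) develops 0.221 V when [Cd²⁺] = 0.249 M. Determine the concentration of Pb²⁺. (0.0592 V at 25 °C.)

0.0055 M

From the Nernst equation, log Q = n(E° − E)/0.0592 = 2(0.27 − 0.221)/0.0592 = 1.655, so Q = 45.2.
With Q = [Cd²⁺]/[Pb²⁺] and the known concentrations, [Pb²⁺] in the denominator gives [Pb²⁺] = 0.0055 M.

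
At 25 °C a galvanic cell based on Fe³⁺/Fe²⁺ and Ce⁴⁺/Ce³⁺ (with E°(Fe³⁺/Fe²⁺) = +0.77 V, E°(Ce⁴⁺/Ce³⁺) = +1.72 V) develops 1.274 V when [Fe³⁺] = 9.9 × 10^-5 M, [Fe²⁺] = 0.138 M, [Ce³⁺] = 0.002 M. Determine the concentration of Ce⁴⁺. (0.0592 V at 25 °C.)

From the Nernst equation, log Q = n(E° − E)/0.0592 = 1(0.95 − 1.274)/0.0592 = -5.473, so Q = 3.37 × 10^-6.
With Q = [Fe³⁺]·[Ce³⁺]/([Fe²⁺]·[Ce⁴⁺]) and the known concentrations, [Ce⁴⁺] in the denominator gives [Ce⁴⁺] = 0.43 M.

0.43 M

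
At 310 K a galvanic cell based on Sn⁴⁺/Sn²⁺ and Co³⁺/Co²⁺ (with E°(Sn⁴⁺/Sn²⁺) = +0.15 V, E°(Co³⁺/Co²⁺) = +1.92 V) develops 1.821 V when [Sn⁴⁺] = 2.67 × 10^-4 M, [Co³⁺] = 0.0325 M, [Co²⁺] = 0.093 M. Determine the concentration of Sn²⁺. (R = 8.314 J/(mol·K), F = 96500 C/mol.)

0.1 M

From the Nernst equation, ln Q = nF(E° − E)/RT = 2×96500×(1.77 − 1.821)/(8.314×310) = -3.819, so Q = 0.0219.
With Q = [Sn⁴⁺]·[Co²⁺]^2/([Sn²⁺]·[Co³⁺]^2) and the known concentrations, [Sn²⁺] in the denominator gives [Sn²⁺] = 0.1 M.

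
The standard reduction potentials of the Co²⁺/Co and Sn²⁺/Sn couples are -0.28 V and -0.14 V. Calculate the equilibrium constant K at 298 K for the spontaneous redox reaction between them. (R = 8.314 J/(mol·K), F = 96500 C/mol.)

E°_cell = -0.14 − (-0.28) = 0.14 V, with n = 2 electrons transferred.
At equilibrium E = 0, so the Nernst equation gives ln K = nFE°/RT = (2)(96500)(0.14)/((8.314)(298)) = 10.91.
K = e^10.91 = 5.4 × 10^4.

5.4 × 10^4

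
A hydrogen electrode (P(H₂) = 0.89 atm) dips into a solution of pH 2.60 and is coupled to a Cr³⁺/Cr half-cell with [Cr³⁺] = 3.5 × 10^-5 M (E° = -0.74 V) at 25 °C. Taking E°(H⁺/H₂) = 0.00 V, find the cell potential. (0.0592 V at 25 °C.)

0.68 V

The hydrogen couple is the cathode, so E°_cell = 0.74 V; n = 6.
[H⁺] = 10^(−2.60) = 0.0025 M, and Q = [Cr³⁺]^2·P(H₂)^3 / [H⁺]^6 = 3.44 × 10^6.
E = E° − (0.0592/6) log Q = 0.74 − (0.0592/6)(6.536) = 0.676 V.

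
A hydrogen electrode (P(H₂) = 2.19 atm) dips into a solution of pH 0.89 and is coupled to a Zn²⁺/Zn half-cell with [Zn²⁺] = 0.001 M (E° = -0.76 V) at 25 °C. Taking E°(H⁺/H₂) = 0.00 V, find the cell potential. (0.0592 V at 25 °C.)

0.79 V

The hydrogen couple is the cathode, so E°_cell = 0.76 V; n = 2.
[H⁺] = 10^(−0.89) = 0.13 M, and Q = [Zn²⁺]·P(H₂) / [H⁺]^2 = 0.132.
E = E° − (0.0592/2) log Q = 0.76 − (0.0592/2)(-0.880) = 0.786 V.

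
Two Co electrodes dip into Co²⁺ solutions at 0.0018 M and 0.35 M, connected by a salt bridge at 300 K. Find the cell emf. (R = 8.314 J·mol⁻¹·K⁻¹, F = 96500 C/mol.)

0.068 V

Both half-cells are Co²⁺/Co, so E°_cell = 0. The concentrated side is the cathode; the cell reaction moves Co²⁺ from high to low concentration with n = 2.
Q = [Co²⁺]_dilute/[Co²⁺]_conc = 0.0018/0.35 = 0.00514.
E = 0 − (RT/nF) ln Q = −((8.314×300)/(2×96500))(-5.270) = 0.0681 V.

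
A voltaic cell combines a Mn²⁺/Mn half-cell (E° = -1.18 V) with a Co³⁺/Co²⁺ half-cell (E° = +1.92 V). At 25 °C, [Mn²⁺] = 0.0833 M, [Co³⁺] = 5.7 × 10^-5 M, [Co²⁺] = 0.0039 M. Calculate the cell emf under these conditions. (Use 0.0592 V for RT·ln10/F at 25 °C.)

The Co³⁺/Co²⁺ couple has the higher reduction potential and acts as the cathode, so E°_cell = +1.92 − (-1.18) = 3.10 V.
Balancing electrons gives n = 2; the reaction quotient is Q = [Mn²⁺]·[Co²⁺]^2/[Co³⁺]^2 = 390.
At 25 °C, E = E° − (0.0592/n) log Q = 3.10 − (0.0592/2)(2.591) = 3.100 − 0.077 = 3.023 V.

3.02 V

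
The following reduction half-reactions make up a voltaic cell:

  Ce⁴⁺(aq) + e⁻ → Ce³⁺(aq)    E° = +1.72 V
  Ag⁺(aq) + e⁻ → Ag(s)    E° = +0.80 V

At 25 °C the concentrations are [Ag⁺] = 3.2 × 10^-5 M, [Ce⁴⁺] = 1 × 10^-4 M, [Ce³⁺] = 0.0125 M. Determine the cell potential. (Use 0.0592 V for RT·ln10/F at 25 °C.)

1.06 V

The Ce⁴⁺/Ce³⁺ couple has the higher reduction potential and acts as the cathode, so E°_cell = +1.72 − (+0.80) = 0.92 V.
Balancing electrons gives n = 1; the reaction quotient is Q = [Ag⁺]·[Ce³⁺]/[Ce⁴⁺] = 0.00400.
At 25 °C, E = E° − (0.0592/n) log Q = 0.92 − (0.0592/1)(-2.398) = 0.920 + 0.142 = 1.062 V.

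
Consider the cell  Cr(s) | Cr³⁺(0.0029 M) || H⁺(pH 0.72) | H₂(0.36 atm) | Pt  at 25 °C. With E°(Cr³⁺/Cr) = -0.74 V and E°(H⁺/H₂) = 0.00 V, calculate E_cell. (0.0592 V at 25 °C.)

0.76 V

The hydrogen couple is the cathode, so E°_cell = 0.74 V; n = 6.
[H⁺] = 10^(−0.72) = 0.19 M, and Q = [Cr³⁺]^2·P(H₂)^3 / [H⁺]^6 = 0.00820.
E = E° − (0.0592/6) log Q = 0.74 − (0.0592/6)(-2.086) = 0.761 V.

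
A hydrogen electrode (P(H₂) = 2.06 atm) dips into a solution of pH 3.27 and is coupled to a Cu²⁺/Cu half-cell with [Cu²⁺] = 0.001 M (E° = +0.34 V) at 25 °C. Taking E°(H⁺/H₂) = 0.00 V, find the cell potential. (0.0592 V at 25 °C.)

The Cu²⁺/Cu couple is the cathode, so E°_cell = 0.34 V; n = 2.
[H⁺] = 10^(−3.27) = 5.4 × 10^-4 M, and Q = [H⁺]^2 / ([Cu²⁺]·P(H₂)) = 1.4 × 10^-4.
E = E° − (0.0592/2) log Q = 0.34 − (0.0592/2)(-3.854) = 0.454 V.

0.45 V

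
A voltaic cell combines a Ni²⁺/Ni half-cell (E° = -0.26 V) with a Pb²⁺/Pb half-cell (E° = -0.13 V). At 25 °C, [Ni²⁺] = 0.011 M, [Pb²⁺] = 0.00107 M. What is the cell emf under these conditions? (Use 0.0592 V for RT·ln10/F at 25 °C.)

The Pb²⁺/Pb couple has the higher reduction potential and acts as the cathode, so E°_cell = -0.13 − (-0.26) = 0.13 V.
Balancing electrons gives n = 2; the reaction quotient is Q = [Ni²⁺]/[Pb²⁺] = 10.3.
At 25 °C, E = E° − (0.0592/n) log Q = 0.13 − (0.0592/2)(1.012) = 0.130 − 0.030 = 0.100 V.

0.100 V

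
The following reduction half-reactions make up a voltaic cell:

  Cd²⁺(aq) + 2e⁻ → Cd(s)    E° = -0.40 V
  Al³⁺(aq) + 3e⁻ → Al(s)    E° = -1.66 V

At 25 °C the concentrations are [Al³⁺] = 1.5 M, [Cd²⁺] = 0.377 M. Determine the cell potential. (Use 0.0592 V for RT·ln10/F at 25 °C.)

The Cd²⁺/Cd couple has the higher reduction potential and acts as the cathode, so E°_cell = -0.40 − (-1.66) = 1.26 V.
Balancing electrons gives n = 6; the reaction quotient is Q = [Al³⁺]^2/[Cd²⁺]^3 = 42.0.
At 25 °C, E = E° − (0.0592/n) log Q = 1.26 − (0.0592/6)(1.623) = 1.260 − 0.016 = 1.244 V.

1.24 V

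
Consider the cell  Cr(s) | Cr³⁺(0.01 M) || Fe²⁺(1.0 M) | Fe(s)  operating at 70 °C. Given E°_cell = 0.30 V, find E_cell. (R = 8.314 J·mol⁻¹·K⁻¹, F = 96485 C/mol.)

Balancing electrons gives n = 6; the reaction quotient is Q = [Cr³⁺]^2/[Fe²⁺]^3 = 1 × 10^-4.
E = E° − (RT/nF) ln Q = 0.30 − (8.314×343)/(6×96485) × (-9.210) = 0.300 + 0.045 = 0.345 V.

0.345 V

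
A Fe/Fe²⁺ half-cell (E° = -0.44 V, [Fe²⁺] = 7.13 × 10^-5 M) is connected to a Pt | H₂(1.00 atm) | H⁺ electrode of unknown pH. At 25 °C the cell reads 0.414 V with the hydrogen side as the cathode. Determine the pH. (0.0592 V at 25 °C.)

pH = 2.51

E°_cell = 0.44 V and n = 2.
log Q = n(E° − E)/0.0592 = 2×(0.44 − 0.414)/0.0592 = 0.878.
With Q = [Fe²⁺]·P(H₂) / [H⁺]^2, solving for [H⁺] gives log[H⁺] = -2.513, so pH = 2.51.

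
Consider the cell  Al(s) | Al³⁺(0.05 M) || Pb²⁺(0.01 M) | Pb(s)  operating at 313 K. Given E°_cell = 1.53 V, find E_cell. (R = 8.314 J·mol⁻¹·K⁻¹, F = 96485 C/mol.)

Balancing electrons gives n = 6; the reaction quotient is Q = [Al³⁺]^2/[Pb²⁺]^3 = 2500.
E = E° − (RT/nF) ln Q = 1.53 − (8.314×313)/(6×96485) × (7.824) = 1.530 − 0.035 = 1.495 V.

1.49 V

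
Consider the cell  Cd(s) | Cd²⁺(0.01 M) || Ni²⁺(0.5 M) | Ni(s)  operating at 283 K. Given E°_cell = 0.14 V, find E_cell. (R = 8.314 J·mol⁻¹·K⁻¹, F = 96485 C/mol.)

Balancing electrons gives n = 2; the reaction quotient is Q = [Cd²⁺]/[Ni²⁺] = 0.0200.
E = E° − (RT/nF) ln Q = 0.14 − (8.314×283)/(2×96485) × (-3.912) = 0.140 + 0.048 = 0.188 V.

0.188 V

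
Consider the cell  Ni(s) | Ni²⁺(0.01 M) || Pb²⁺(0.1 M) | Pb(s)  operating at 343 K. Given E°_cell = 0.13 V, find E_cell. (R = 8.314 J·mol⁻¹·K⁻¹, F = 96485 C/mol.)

Balancing electrons gives n = 2; the reaction quotient is Q = [Ni²⁺]/[Pb²⁺] = 0.100.
E = E° − (RT/nF) ln Q = 0.13 − (8.314×343)/(2×96485) × (-2.303) = 0.130 + 0.034 = 0.164 V.

0.164 V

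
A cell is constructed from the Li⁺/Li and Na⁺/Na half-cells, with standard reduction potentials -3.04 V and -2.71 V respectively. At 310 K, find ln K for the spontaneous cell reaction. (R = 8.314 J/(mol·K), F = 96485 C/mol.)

ln K = 12.4

E°_cell = -2.71 − (-3.04) = 0.33 V, with n = 1 electron transferred.
At equilibrium E = 0, so the Nernst equation gives ln K = nFE°/RT = (1)(96485)(0.33)/((8.314)(310)) = 12.35.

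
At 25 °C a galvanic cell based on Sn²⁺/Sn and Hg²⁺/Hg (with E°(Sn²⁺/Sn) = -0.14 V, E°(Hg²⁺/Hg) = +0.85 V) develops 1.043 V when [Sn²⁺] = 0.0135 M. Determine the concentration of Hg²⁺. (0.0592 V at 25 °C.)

From the Nernst equation, log Q = n(E° − E)/0.0592 = 2(0.99 − 1.043)/0.0592 = -1.791, so Q = 0.0162.
With Q = [Sn²⁺]/[Hg²⁺] and the known concentrations, [Hg²⁺] in the denominator gives [Hg²⁺] = 0.83 M.

0.83 M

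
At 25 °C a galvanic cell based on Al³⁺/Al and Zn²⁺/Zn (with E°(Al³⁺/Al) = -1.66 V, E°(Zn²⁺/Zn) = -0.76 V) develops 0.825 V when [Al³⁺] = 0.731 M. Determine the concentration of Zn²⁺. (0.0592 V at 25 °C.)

From the Nernst equation, log Q = n(E° − E)/0.0592 = 6(0.90 − 0.825)/0.0592 = 7.601, so Q = 3.99 × 10^7.
With Q = [Al³⁺]^2/[Zn²⁺]^3 and the known concentrations, [Zn²⁺]^3 in the denominator gives [Zn²⁺] = 0.0024 M.

0.0024 M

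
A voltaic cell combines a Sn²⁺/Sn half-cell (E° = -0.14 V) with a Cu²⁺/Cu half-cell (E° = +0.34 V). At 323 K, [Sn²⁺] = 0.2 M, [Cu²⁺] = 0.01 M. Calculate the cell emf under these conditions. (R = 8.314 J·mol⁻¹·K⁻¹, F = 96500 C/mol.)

The Cu²⁺/Cu couple has the higher reduction potential and acts as the cathode, so E°_cell = +0.34 − (-0.14) = 0.48 V.
Balancing electrons gives n = 2; the reaction quotient is Q = [Sn²⁺]/[Cu²⁺] = 20.0.
E = E° − (RT/nF) ln Q = 0.48 − (8.314×323)/(2×96500) × (2.996) = 0.480 − 0.042 = 0.438 V.

0.438 V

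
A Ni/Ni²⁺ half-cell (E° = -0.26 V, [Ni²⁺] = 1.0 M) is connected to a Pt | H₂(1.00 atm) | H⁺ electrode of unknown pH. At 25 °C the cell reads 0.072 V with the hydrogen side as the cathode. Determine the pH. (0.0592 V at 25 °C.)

E°_cell = 0.26 V and n = 2.
log Q = n(E° − E)/0.0592 = 2×(0.26 − 0.072)/0.0592 = 6.351.
With Q = [Ni²⁺]·P(H₂) / [H⁺]^2, solving for [H⁺] gives log[H⁺] = -3.176, so pH = 3.18.

pH = 3.18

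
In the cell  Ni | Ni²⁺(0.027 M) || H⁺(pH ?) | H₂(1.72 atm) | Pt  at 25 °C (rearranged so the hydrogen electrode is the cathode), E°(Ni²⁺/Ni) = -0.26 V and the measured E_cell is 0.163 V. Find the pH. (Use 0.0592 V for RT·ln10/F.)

pH = 2.31

E°_cell = 0.26 V and n = 2.
log Q = n(E° − E)/0.0592 = 2×(0.26 − 0.163)/0.0592 = 3.277.
With Q = [Ni²⁺]·P(H₂) / [H⁺]^2, solving for [H⁺] gives log[H⁺] = -2.305, so pH = 2.31.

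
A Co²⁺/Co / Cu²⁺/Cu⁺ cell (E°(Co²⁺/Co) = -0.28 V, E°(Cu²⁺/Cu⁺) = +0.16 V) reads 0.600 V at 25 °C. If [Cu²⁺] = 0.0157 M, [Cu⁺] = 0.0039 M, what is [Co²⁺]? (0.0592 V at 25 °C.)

6.4 × 10^-5 M

From the Nernst equation, log Q = n(E° − E)/0.0592 = 2(0.44 − 0.600)/0.0592 = -5.405, so Q = 3.93 × 10^-6.
With Q = [Co²⁺]·[Cu⁺]^2/[Cu²⁺]^2 and the known concentrations, [Co²⁺] in the numerator gives [Co²⁺] = 6.4 × 10^-5 M.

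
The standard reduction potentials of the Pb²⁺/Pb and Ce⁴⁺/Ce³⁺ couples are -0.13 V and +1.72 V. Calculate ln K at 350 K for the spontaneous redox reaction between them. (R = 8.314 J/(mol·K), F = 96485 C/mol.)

ln K = 122.7

E°_cell = +1.72 − (-0.13) = 1.85 V, with n = 2 electrons transferred.
At equilibrium E = 0, so the Nernst equation gives ln K = nFE°/RT = (2)(96485)(1.85)/((8.314)(350)) = 122.68.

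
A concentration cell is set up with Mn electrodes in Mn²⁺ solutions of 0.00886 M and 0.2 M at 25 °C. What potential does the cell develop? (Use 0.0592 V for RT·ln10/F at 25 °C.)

0.040 V

Both half-cells are Mn²⁺/Mn, so E°_cell = 0. The concentrated side is the cathode; the cell reaction moves Mn²⁺ from high to low concentration with n = 2.
Q = [Mn²⁺]_dilute/[Mn²⁺]_conc = 0.00886/0.2 = 0.0443.
E = 0 − (0.0592/2) log Q = −(0.0592/2)(-1.354) = 0.0401 V.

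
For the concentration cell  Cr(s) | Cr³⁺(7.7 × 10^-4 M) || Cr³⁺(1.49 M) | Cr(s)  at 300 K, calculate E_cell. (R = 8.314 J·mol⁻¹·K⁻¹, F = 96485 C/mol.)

Both half-cells are Cr³⁺/Cr, so E°_cell = 0. The concentrated side is the cathode; the cell reaction moves Cr³⁺ from high to low concentration with n = 3.
Q = [Cr³⁺]_dilute/[Cr³⁺]_conc = 7.7 × 10^-4/1.49 = 5.17 × 10^-4.
E = 0 − (RT/nF) ln Q = −((8.314×300)/(3×96485))(-7.568) = 0.0652 V.

0.065 V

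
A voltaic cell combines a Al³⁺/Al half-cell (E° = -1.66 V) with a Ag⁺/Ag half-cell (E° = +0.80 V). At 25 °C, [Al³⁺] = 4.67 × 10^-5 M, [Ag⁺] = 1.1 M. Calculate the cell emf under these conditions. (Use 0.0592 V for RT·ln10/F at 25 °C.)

The Ag⁺/Ag couple has the higher reduction potential and acts as the cathode, so E°_cell = +0.80 − (-1.66) = 2.46 V.
Balancing electrons gives n = 3; the reaction quotient is Q = [Al³⁺]/[Ag⁺]^3 = 3.51 × 10^-5.
At 25 °C, E = E° − (0.0592/n) log Q = 2.46 − (0.0592/3)(-4.455) = 2.460 + 0.088 = 2.548 V.

2.55 V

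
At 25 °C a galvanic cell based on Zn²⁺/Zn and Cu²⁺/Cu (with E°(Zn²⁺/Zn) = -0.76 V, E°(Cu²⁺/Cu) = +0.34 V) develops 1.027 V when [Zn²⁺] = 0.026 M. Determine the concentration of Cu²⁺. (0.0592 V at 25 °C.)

From the Nernst equation, log Q = n(E° − E)/0.0592 = 2(1.10 − 1.027)/0.0592 = 2.466, so Q = 293.
With Q = [Zn²⁺]/[Cu²⁺] and the known concentrations, [Cu²⁺] in the denominator gives [Cu²⁺] = 8.9 × 10^-5 M.

8.9 × 10^-5 M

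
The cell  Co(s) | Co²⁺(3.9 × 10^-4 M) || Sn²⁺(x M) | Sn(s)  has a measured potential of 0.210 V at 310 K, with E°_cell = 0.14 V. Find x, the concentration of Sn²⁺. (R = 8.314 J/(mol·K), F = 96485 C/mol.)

From the Nernst equation, ln Q = nF(E° − E)/RT = 2×96485×(0.14 − 0.210)/(8.314×310) = -5.241, so Q = 0.00529.
With Q = [Co²⁺]/[Sn²⁺] and the known concentrations, [Sn²⁺] in the denominator gives [Sn²⁺] = 0.074 M.

0.074 M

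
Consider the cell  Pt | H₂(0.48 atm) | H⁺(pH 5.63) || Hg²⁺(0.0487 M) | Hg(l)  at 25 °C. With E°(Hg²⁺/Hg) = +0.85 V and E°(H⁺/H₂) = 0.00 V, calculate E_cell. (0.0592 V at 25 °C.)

1.14 V

The Hg²⁺/Hg couple is the cathode, so E°_cell = 0.85 V; n = 2.
[H⁺] = 10^(−5.63) = 2.3 × 10^-6 M, and Q = [H⁺]^2 / ([Hg²⁺]·P(H₂)) = 2.35 × 10^-10.
E = E° − (0.0592/2) log Q = 0.85 − (0.0592/2)(-9.629) = 1.135 V.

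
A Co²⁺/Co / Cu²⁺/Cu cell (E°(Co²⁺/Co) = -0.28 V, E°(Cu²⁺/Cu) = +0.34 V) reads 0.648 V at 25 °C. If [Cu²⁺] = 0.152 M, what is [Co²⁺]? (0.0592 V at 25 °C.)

From the Nernst equation, log Q = n(E° − E)/0.0592 = 2(0.62 − 0.648)/0.0592 = -0.946, so Q = 0.113.
With Q = [Co²⁺]/[Cu²⁺] and the known concentrations, [Co²⁺] in the numerator gives [Co²⁺] = 0.017 M.

0.017 M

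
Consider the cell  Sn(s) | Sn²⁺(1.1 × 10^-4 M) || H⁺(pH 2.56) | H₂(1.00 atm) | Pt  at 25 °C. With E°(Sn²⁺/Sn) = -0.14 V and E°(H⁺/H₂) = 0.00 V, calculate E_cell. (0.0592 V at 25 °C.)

The hydrogen couple is the cathode, so E°_cell = 0.14 V; n = 2.
[H⁺] = 10^(−2.56) = 0.0028 M, and Q = [Sn²⁺]·P(H₂) / [H⁺]^2 = 14.5.
E = E° − (0.0592/2) log Q = 0.14 − (0.0592/2)(1.161) = 0.106 V.

0.11 V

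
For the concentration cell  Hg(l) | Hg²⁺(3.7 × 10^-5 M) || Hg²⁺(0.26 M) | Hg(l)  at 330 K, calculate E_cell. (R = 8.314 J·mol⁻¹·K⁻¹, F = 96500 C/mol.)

0.13 V

Both half-cells are Hg²⁺/Hg, so E°_cell = 0. The concentrated side is the cathode; the cell reaction moves Hg²⁺ from high to low concentration with n = 2.
Q = [Hg²⁺]_dilute/[Hg²⁺]_conc = 3.7 × 10^-5/0.26 = 1.42 × 10^-4.
E = 0 − (RT/nF) ln Q = −((8.314×330)/(2×96500))(-8.858) = 0.1259 V.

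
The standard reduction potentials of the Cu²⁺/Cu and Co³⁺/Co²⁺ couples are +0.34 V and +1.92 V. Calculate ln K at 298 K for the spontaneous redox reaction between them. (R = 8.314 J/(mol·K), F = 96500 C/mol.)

ln K = 123.1

E°_cell = +1.92 − (+0.34) = 1.58 V, with n = 2 electrons transferred.
At equilibrium E = 0, so the Nernst equation gives ln K = nFE°/RT = (2)(96500)(1.58)/((8.314)(298)) = 123.08.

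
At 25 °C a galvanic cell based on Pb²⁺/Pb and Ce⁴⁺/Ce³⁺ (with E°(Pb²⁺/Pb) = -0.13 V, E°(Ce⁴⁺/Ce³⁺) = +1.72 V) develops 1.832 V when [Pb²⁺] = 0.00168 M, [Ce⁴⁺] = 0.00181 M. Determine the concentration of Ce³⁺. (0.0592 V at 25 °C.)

0.089 M

From the Nernst equation, log Q = n(E° − E)/0.0592 = 2(1.85 − 1.832)/0.0592 = 0.608, so Q = 4.06.
With Q = [Pb²⁺]·[Ce³⁺]^2/[Ce⁴⁺]^2 and the known concentrations, [Ce³⁺]^2 in the numerator gives [Ce³⁺] = 0.089 M.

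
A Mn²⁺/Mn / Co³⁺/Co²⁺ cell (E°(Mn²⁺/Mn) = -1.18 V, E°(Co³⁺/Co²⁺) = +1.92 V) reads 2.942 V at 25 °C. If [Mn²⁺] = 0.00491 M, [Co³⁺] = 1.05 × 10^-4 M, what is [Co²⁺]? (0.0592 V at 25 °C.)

0.7 M

From the Nernst equation, log Q = n(E° − E)/0.0592 = 2(3.10 − 2.942)/0.0592 = 5.338, so Q = 2.18 × 10^5.
With Q = [Mn²⁺]·[Co²⁺]^2/[Co³⁺]^2 and the known concentrations, [Co²⁺]^2 in the numerator gives [Co²⁺] = 0.7 M.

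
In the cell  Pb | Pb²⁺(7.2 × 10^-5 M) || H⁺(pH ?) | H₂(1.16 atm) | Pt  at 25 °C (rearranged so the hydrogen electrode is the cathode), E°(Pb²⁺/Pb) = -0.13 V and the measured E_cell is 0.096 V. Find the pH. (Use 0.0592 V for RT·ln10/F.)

E°_cell = 0.13 V and n = 2.
log Q = n(E° − E)/0.0592 = 2×(0.13 − 0.096)/0.0592 = 1.149.
With Q = [Pb²⁺]·P(H₂) / [H⁺]^2, solving for [H⁺] gives log[H⁺] = -2.613, so pH = 2.61.

pH = 2.61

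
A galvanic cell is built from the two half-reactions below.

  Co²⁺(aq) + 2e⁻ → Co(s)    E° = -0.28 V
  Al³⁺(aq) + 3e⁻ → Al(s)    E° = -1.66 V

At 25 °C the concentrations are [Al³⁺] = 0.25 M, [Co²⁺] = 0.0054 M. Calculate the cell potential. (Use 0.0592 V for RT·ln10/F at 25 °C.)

The Co²⁺/Co couple has the higher reduction potential and acts as the cathode, so E°_cell = -0.28 − (-1.66) = 1.38 V.
Balancing electrons gives n = 6; the reaction quotient is Q = [Al³⁺]^2/[Co²⁺]^3 = 3.97 × 10^5.
At 25 °C, E = E° − (0.0592/n) log Q = 1.38 − (0.0592/6)(5.599) = 1.380 − 0.055 = 1.325 V.

1.32 V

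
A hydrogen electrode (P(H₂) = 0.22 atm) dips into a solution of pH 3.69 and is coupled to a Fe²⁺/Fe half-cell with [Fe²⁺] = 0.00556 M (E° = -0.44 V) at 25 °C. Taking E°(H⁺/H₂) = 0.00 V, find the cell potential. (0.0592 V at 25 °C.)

0.31 V

The hydrogen couple is the cathode, so E°_cell = 0.44 V; n = 2.
[H⁺] = 10^(−3.69) = 2 × 10^-4 M, and Q = [Fe²⁺]·P(H₂) / [H⁺]^2 = 2.93 × 10^4.
E = E° − (0.0592/2) log Q = 0.44 − (0.0592/2)(4.467) = 0.308 V.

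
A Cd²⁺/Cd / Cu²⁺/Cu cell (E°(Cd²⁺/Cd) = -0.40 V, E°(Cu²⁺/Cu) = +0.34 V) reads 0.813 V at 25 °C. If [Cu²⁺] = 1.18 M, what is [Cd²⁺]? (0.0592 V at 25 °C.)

0.004 M

From the Nernst equation, log Q = n(E° − E)/0.0592 = 2(0.74 − 0.813)/0.0592 = -2.466, so Q = 0.00342.
With Q = [Cd²⁺]/[Cu²⁺] and the known concentrations, [Cd²⁺] in the numerator gives [Cd²⁺] = 0.004 M.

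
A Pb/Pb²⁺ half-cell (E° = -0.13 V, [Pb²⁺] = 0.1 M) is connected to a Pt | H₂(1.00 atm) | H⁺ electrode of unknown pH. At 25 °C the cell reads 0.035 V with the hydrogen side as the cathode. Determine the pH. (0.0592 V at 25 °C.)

E°_cell = 0.13 V and n = 2.
log Q = n(E° − E)/0.0592 = 2×(0.13 − 0.035)/0.0592 = 3.209.
With Q = [Pb²⁺]·P(H₂) / [H⁺]^2, solving for [H⁺] gives log[H⁺] = -2.105, so pH = 2.10.

pH = 2.10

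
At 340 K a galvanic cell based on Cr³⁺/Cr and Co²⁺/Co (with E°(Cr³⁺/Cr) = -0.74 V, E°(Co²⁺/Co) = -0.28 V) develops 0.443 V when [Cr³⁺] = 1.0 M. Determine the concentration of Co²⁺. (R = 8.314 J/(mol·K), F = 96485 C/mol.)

From the Nernst equation, ln Q = nF(E° − E)/RT = 6×96485×(0.46 − 0.443)/(8.314×340) = 3.482, so Q = 32.5.
With Q = [Cr³⁺]^2/[Co²⁺]^3 and the known concentrations, [Co²⁺]^3 in the denominator gives [Co²⁺] = 0.31 M.

0.31 M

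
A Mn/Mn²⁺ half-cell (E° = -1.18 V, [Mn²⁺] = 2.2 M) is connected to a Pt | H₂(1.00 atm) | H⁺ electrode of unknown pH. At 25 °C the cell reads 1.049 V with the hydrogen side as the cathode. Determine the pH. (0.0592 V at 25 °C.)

pH = 2.04

E°_cell = 1.18 V and n = 2.
log Q = n(E° − E)/0.0592 = 2×(1.18 − 1.049)/0.0592 = 4.426.
With Q = [Mn²⁺]·P(H₂) / [H⁺]^2, solving for [H⁺] gives log[H⁺] = -2.042, so pH = 2.04.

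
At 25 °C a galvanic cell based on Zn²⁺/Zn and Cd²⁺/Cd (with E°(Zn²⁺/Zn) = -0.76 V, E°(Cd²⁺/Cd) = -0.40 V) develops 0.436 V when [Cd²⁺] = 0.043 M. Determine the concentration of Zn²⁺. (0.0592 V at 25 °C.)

1.2 × 10^-4 M

From the Nernst equation, log Q = n(E° − E)/0.0592 = 2(0.36 − 0.436)/0.0592 = -2.568, so Q = 0.00271.
With Q = [Zn²⁺]/[Cd²⁺] and the known concentrations, [Zn²⁺] in the numerator gives [Zn²⁺] = 1.2 × 10^-4 M.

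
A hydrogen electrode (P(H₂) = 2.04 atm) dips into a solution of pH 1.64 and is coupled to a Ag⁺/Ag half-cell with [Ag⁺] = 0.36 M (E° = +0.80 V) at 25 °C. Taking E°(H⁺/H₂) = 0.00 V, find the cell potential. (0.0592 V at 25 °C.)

0.88 V

The Ag⁺/Ag couple is the cathode, so E°_cell = 0.80 V; n = 2.
[H⁺] = 10^(−1.64) = 0.023 M, and Q = [H⁺]^2 / ([Ag⁺]^2·P(H₂)) = 0.00199.
E = E° − (0.0592/2) log Q = 0.80 − (0.0592/2)(-2.702) = 0.880 V.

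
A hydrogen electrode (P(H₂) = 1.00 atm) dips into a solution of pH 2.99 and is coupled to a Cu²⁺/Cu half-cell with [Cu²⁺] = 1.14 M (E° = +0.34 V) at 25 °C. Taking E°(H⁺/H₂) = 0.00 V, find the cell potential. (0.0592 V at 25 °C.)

0.52 V

The Cu²⁺/Cu couple is the cathode, so E°_cell = 0.34 V; n = 2.
[H⁺] = 10^(−2.99) = 0.0010 M, and Q = [H⁺]^2 / ([Cu²⁺]·P(H₂)) = 9.19 × 10^-7.
E = E° − (0.0592/2) log Q = 0.34 − (0.0592/2)(-6.037) = 0.519 V.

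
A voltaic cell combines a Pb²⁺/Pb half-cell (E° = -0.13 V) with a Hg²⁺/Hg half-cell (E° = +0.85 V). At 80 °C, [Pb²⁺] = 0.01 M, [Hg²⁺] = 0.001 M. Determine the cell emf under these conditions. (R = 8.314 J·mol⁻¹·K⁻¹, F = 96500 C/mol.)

0.945 V

The Hg²⁺/Hg couple has the higher reduction potential and acts as the cathode, so E°_cell = +0.85 − (-0.13) = 0.98 V.
Balancing electrons gives n = 2; the reaction quotient is Q = [Pb²⁺]/[Hg²⁺] = 10.0.
E = E° − (RT/nF) ln Q = 0.98 − (8.314×353)/(2×96500) × (2.303) = 0.980 − 0.035 = 0.945 V.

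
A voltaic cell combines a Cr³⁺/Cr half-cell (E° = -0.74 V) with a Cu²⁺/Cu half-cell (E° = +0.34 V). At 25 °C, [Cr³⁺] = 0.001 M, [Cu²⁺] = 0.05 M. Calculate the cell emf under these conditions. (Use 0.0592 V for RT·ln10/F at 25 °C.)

1.10 V

The Cu²⁺/Cu couple has the higher reduction potential and acts as the cathode, so E°_cell = +0.34 − (-0.74) = 1.08 V.
Balancing electrons gives n = 6; the reaction quotient is Q = [Cr³⁺]^2/[Cu²⁺]^3 = 0.00800.
At 25 °C, E = E° − (0.0592/n) log Q = 1.08 − (0.0592/6)(-2.097) = 1.080 + 0.021 = 1.101 V.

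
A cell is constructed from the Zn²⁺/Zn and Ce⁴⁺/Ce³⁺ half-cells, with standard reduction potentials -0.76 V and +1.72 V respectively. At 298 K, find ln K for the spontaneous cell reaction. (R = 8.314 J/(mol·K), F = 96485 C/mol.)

E°_cell = +1.72 − (-0.76) = 2.48 V, with n = 2 electrons transferred.
At equilibrium E = 0, so the Nernst equation gives ln K = nFE°/RT = (2)(96485)(2.48)/((8.314)(298)) = 193.16.

ln K = 193.2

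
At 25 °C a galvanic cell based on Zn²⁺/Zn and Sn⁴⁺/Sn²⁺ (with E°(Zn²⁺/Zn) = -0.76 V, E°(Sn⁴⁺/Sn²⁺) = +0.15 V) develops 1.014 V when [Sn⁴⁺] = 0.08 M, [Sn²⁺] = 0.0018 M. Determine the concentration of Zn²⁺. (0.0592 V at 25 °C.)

From the Nernst equation, log Q = n(E° − E)/0.0592 = 2(0.91 − 1.014)/0.0592 = -3.514, so Q = 3.07 × 10^-4.
With Q = [Zn²⁺]·[Sn²⁺]/[Sn⁴⁺] and the known concentrations, [Zn²⁺] in the numerator gives [Zn²⁺] = 0.014 M.

0.014 M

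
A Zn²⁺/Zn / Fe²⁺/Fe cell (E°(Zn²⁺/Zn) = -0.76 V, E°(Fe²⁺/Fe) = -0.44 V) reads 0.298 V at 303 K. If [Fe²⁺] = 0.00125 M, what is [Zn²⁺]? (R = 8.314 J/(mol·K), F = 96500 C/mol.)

0.0067 M

From the Nernst equation, ln Q = nF(E° − E)/RT = 2×96500×(0.32 − 0.298)/(8.314×303) = 1.685, so Q = 5.40.
With Q = [Zn²⁺]/[Fe²⁺] and the known concentrations, [Zn²⁺] in the numerator gives [Zn²⁺] = 0.0067 M.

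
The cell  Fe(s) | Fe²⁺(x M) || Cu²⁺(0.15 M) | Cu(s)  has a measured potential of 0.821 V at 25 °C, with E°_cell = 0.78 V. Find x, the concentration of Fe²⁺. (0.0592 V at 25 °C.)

From the Nernst equation, log Q = n(E° − E)/0.0592 = 2(0.78 − 0.821)/0.0592 = -1.385, so Q = 0.0412.
With Q = [Fe²⁺]/[Cu²⁺] and the known concentrations, [Fe²⁺] in the numerator gives [Fe²⁺] = 0.0062 M.

0.0062 M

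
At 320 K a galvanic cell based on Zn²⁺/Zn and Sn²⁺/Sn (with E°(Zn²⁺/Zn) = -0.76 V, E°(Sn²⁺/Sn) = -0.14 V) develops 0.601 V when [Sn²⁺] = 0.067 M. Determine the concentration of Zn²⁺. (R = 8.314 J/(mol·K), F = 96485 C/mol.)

0.27 M

From the Nernst equation, ln Q = nF(E° − E)/RT = 2×96485×(0.62 − 0.601)/(8.314×320) = 1.378, so Q = 3.97.
With Q = [Zn²⁺]/[Sn²⁺] and the known concentrations, [Zn²⁺] in the numerator gives [Zn²⁺] = 0.27 M.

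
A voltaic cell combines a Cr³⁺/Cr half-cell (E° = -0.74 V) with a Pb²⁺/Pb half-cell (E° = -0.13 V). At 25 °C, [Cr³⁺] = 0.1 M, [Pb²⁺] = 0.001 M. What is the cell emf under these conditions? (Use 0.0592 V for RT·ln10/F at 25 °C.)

0.541 V

The Pb²⁺/Pb couple has the higher reduction potential and acts as the cathode, so E°_cell = -0.13 − (-0.74) = 0.61 V.
Balancing electrons gives n = 6; the reaction quotient is Q = [Cr³⁺]^2/[Pb²⁺]^3 = 1 × 10^7.
At 25 °C, E = E° − (0.0592/n) log Q = 0.61 − (0.0592/6)(7.000) = 0.610 − 0.069 = 0.541 V.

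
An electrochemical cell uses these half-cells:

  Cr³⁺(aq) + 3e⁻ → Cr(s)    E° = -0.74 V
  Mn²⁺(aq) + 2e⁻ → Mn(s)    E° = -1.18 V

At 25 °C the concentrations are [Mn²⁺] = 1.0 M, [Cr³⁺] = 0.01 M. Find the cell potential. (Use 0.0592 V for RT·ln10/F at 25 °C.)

The Cr³⁺/Cr couple has the higher reduction potential and acts as the cathode, so E°_cell = -0.74 − (-1.18) = 0.44 V.
Balancing electrons gives n = 6; the reaction quotient is Q = [Mn²⁺]^3/[Cr³⁺]^2 = 1 × 10^4.
At 25 °C, E = E° − (0.0592/n) log Q = 0.44 − (0.0592/6)(4.000) = 0.440 − 0.039 = 0.401 V.

0.401 V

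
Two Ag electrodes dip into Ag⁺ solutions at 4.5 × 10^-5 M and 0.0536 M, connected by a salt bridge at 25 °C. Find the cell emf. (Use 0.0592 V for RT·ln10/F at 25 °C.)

0.18 V

Both half-cells are Ag⁺/Ag, so E°_cell = 0. The concentrated side is the cathode; the cell reaction moves Ag⁺ from high to low concentration with n = 1.
Q = [Ag⁺]_dilute/[Ag⁺]_conc = 4.5 × 10^-5/0.0536 = 8.4 × 10^-4.
E = 0 − (0.0592/1) log Q = −(0.0592/1)(-3.076) = 0.1821 V.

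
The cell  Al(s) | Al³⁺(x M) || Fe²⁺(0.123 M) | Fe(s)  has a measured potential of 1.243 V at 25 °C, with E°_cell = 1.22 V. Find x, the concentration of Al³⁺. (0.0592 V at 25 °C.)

From the Nernst equation, log Q = n(E° − E)/0.0592 = 6(1.22 − 1.243)/0.0592 = -2.331, so Q = 0.00467.
With Q = [Al³⁺]^2/[Fe²⁺]^3 and the known concentrations, [Al³⁺]^2 in the numerator gives [Al³⁺] = 0.0029 M.

0.0029 M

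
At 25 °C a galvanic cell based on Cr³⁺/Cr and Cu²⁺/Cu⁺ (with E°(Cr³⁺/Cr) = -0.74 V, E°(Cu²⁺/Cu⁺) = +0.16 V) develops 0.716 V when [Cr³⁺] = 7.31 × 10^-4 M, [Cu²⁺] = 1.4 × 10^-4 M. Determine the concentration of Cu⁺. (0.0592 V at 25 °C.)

From the Nernst equation, log Q = n(E° − E)/0.0592 = 3(0.90 − 0.716)/0.0592 = 9.324, so Q = 2.11 × 10^9.
With Q = [Cr³⁺]·[Cu⁺]^3/[Cu²⁺]^3 and the known concentrations, [Cu⁺]^3 in the numerator gives [Cu⁺] = 2.0 M.

2.0 M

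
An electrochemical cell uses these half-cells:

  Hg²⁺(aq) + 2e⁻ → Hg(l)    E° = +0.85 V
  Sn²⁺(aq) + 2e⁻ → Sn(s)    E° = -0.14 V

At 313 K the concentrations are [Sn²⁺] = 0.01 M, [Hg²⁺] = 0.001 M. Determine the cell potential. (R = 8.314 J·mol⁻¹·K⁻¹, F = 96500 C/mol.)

The Hg²⁺/Hg couple has the higher reduction potential and acts as the cathode, so E°_cell = +0.85 − (-0.14) = 0.99 V.
Balancing electrons gives n = 2; the reaction quotient is Q = [Sn²⁺]/[Hg²⁺] = 10.0.
E = E° − (RT/nF) ln Q = 0.99 − (8.314×313)/(2×96500) × (2.303) = 0.990 − 0.031 = 0.959 V.

0.959 V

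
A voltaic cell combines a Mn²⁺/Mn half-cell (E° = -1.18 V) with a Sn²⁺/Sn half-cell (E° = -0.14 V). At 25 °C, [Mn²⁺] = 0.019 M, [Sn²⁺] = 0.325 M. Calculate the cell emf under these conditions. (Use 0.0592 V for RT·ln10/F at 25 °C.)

1.08 V

The Sn²⁺/Sn couple has the higher reduction potential and acts as the cathode, so E°_cell = -0.14 − (-1.18) = 1.04 V.
Balancing electrons gives n = 2; the reaction quotient is Q = [Mn²⁺]/[Sn²⁺] = 0.0585.
At 25 °C, E = E° − (0.0592/n) log Q = 1.04 − (0.0592/2)(-1.233) = 1.040 + 0.036 = 1.076 V.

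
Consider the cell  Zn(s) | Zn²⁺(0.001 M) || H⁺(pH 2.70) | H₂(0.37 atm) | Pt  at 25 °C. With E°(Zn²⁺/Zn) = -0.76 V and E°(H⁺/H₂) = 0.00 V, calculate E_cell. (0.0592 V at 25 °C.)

The hydrogen couple is the cathode, so E°_cell = 0.76 V; n = 2.
[H⁺] = 10^(−2.70) = 0.0020 M, and Q = [Zn²⁺]·P(H₂) / [H⁺]^2 = 92.9.
E = E° − (0.0592/2) log Q = 0.76 − (0.0592/2)(1.968) = 0.702 V.

0.70 V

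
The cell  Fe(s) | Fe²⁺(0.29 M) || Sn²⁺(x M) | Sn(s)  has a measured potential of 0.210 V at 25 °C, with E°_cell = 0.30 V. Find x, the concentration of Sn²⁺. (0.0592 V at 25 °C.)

2.6 × 10^-4 M

From the Nernst equation, log Q = n(E° − E)/0.0592 = 2(0.30 − 0.210)/0.0592 = 3.041, so Q = 1100.
With Q = [Fe²⁺]/[Sn²⁺] and the known concentrations, [Sn²⁺] in the denominator gives [Sn²⁺] = 2.6 × 10^-4 M.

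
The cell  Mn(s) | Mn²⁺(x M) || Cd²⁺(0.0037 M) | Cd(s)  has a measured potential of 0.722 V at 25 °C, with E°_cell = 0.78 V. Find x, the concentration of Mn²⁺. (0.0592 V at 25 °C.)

From the Nernst equation, log Q = n(E° − E)/0.0592 = 2(0.78 − 0.722)/0.0592 = 1.959, so Q = 91.1.
With Q = [Mn²⁺]/[Cd²⁺] and the known concentrations, [Mn²⁺] in the numerator gives [Mn²⁺] = 0.34 M.

0.34 M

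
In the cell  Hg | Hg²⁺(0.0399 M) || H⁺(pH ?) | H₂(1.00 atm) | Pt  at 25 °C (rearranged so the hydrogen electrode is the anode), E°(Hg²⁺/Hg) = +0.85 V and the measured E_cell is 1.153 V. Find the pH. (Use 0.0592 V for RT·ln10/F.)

E°_cell = 0.85 V and n = 2.
log Q = n(E° − E)/0.0592 = 2×(0.85 − 1.153)/0.0592 = -10.236.
With Q = [H⁺]^2 / ([Hg²⁺]·P(H₂)), solving for [H⁺] gives log[H⁺] = -5.818, so pH = 5.82.

pH = 5.82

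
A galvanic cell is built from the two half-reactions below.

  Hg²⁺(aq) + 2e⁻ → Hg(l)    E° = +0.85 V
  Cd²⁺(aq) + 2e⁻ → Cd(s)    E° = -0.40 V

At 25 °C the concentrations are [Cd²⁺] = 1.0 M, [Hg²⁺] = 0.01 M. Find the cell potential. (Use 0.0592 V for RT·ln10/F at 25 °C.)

The Hg²⁺/Hg couple has the higher reduction potential and acts as the cathode, so E°_cell = +0.85 − (-0.40) = 1.25 V.
Balancing electrons gives n = 2; the reaction quotient is Q = [Cd²⁺]/[Hg²⁺] = 100.
At 25 °C, E = E° − (0.0592/n) log Q = 1.25 − (0.0592/2)(2.000) = 1.250 − 0.059 = 1.191 V.

1.19 V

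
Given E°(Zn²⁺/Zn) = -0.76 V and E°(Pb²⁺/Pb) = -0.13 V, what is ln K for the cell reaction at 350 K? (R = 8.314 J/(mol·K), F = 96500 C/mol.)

ln K = 41.8

E°_cell = -0.13 − (-0.76) = 0.63 V, with n = 2 electrons transferred.
At equilibrium E = 0, so the Nernst equation gives ln K = nFE°/RT = (2)(96500)(0.63)/((8.314)(350)) = 41.78.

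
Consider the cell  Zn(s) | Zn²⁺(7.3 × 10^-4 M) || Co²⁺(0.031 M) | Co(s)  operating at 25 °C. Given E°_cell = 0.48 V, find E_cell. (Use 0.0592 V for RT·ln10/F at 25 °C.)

0.528 V

Balancing electrons gives n = 2; the reaction quotient is Q = [Zn²⁺]/[Co²⁺] = 0.0235.
At 25 °C, E = E° − (0.0592/n) log Q = 0.48 − (0.0592/2)(-1.628) = 0.480 + 0.048 = 0.528 V.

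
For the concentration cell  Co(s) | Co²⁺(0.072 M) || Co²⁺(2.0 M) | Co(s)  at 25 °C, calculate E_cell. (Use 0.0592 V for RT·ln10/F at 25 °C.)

Both half-cells are Co²⁺/Co, so E°_cell = 0. The concentrated side is the cathode; the cell reaction moves Co²⁺ from high to low concentration with n = 2.
Q = [Co²⁺]_dilute/[Co²⁺]_conc = 0.072/2.0 = 0.0360.
E = 0 − (0.0592/2) log Q = −(0.0592/2)(-1.444) = 0.0427 V.

0.043 V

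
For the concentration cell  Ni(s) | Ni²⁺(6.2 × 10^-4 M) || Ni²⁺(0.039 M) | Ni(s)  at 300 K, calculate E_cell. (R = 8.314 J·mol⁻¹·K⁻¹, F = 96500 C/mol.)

Both half-cells are Ni²⁺/Ni, so E°_cell = 0. The concentrated side is the cathode; the cell reaction moves Ni²⁺ from high to low concentration with n = 2.
Q = [Ni²⁺]_dilute/[Ni²⁺]_conc = 6.2 × 10^-4/0.039 = 0.0159.
E = 0 − (RT/nF) ln Q = −((8.314×300)/(2×96500))(-4.142) = 0.0535 V.

0.054 V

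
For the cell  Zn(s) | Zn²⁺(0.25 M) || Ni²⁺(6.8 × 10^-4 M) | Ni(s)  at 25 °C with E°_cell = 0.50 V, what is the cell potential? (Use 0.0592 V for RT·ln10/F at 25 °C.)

0.424 V

Balancing electrons gives n = 2; the reaction quotient is Q = [Zn²⁺]/[Ni²⁺] = 368.
At 25 °C, E = E° − (0.0592/n) log Q = 0.50 − (0.0592/2)(2.565) = 0.500 − 0.076 = 0.424 V.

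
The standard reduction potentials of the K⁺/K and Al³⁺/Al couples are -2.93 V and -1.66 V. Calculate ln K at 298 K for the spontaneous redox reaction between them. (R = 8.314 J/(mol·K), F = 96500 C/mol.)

ln K = 148.4

E°_cell = -1.66 − (-2.93) = 1.27 V, with n = 3 electrons transferred.
At equilibrium E = 0, so the Nernst equation gives ln K = nFE°/RT = (3)(96500)(1.27)/((8.314)(298)) = 148.40.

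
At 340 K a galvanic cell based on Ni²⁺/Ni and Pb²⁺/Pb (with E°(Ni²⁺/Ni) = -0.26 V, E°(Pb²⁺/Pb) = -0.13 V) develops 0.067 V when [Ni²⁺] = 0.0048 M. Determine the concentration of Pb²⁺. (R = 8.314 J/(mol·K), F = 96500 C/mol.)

6.5 × 10^-5 M

From the Nernst equation, ln Q = nF(E° − E)/RT = 2×96500×(0.13 − 0.067)/(8.314×340) = 4.301, so Q = 73.8.
With Q = [Ni²⁺]/[Pb²⁺] and the known concentrations, [Pb²⁺] in the denominator gives [Pb²⁺] = 6.5 × 10^-5 M.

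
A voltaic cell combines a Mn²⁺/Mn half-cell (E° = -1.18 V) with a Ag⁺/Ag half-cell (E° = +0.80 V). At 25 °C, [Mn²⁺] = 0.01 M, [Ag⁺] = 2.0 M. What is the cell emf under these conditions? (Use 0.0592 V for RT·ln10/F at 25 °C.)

The Ag⁺/Ag couple has the higher reduction potential and acts as the cathode, so E°_cell = +0.80 − (-1.18) = 1.98 V.
Balancing electrons gives n = 2; the reaction quotient is Q = [Mn²⁺]/[Ag⁺]^2 = 0.00250.
At 25 °C, E = E° − (0.0592/n) log Q = 1.98 − (0.0592/2)(-2.602) = 1.980 + 0.077 = 2.057 V.

2.06 V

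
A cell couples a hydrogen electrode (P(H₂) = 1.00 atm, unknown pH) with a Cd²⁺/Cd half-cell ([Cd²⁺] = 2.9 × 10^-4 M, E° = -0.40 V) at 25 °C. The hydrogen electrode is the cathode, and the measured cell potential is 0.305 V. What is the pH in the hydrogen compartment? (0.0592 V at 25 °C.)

pH = 3.37

E°_cell = 0.40 V and n = 2.
log Q = n(E° − E)/0.0592 = 2×(0.40 − 0.305)/0.0592 = 3.209.
With Q = [Cd²⁺]·P(H₂) / [H⁺]^2, solving for [H⁺] gives log[H⁺] = -3.374, so pH = 3.37.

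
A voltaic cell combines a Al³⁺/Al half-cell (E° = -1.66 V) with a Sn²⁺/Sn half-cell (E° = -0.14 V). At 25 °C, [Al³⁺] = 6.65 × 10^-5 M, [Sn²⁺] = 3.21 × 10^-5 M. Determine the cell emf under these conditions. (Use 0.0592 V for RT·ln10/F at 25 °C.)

1.47 V

The Sn²⁺/Sn couple has the higher reduction potential and acts as the cathode, so E°_cell = -0.14 − (-1.66) = 1.52 V.
Balancing electrons gives n = 6; the reaction quotient is Q = [Al³⁺]^2/[Sn²⁺]^3 = 1.34 × 10^5.
At 25 °C, E = E° − (0.0592/n) log Q = 1.52 − (0.0592/6)(5.126) = 1.520 − 0.051 = 1.469 V.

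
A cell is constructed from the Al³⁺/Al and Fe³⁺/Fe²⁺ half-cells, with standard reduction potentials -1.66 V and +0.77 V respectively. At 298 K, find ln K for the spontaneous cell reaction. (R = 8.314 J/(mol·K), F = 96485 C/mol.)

E°_cell = +0.77 − (-1.66) = 2.43 V, with n = 3 electrons transferred.
At equilibrium E = 0, so the Nernst equation gives ln K = nFE°/RT = (3)(96485)(2.43)/((8.314)(298)) = 283.90.

ln K = 283.9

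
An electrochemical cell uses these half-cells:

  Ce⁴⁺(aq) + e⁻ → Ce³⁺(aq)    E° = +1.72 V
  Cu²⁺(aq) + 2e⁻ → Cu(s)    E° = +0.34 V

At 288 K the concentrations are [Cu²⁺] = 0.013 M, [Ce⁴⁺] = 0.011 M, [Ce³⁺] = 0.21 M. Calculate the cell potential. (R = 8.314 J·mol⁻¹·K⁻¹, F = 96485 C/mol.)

1.36 V

The Ce⁴⁺/Ce³⁺ couple has the higher reduction potential and acts as the cathode, so E°_cell = +1.72 − (+0.34) = 1.38 V.
Balancing electrons gives n = 2; the reaction quotient is Q = [Cu²⁺]·[Ce³⁺]^2/[Ce⁴⁺]^2 = 4.74.
E = E° − (RT/nF) ln Q = 1.38 − (8.314×288)/(2×96485) × (1.556) = 1.380 − 0.019 = 1.361 V.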